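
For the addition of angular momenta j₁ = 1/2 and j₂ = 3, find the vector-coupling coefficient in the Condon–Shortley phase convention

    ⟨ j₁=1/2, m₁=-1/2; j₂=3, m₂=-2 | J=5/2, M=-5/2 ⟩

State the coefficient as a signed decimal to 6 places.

√[6·1!0!5!/7! · 0!1!1!5!0!5!] = √(14400/7)
  +(−1)^1/∏(1,0,0,0,0,5)! = -1/120  (running -1/120)
⟨..|..⟩ = √(14400/7)·(-1/120) = -0.377964

−√(1/7) ≈ -0.377964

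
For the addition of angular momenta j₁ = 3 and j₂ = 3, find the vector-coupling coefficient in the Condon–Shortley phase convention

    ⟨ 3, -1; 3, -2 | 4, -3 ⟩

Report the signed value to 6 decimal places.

triangle: 2!×4!×4!/11! = 1152/39916800
(j±m)!: 2!×4!×1!×5!×1!×7! = 29030400
prefactor² = (2J+1)×Δ×N² = 82944/11
  k=0: +1/(0!×2!×4!×1!×0!×3!) = 1/288
  k=1: −1/(1!×1!×3!×0!×1!×4!) = -1/144
Σ = -1/288  ⇒  CG² = 82944/11×(-1/288)² = 1/11
CG = −√(1/11) = -0.301511

−√(1/11) ≈ -0.301511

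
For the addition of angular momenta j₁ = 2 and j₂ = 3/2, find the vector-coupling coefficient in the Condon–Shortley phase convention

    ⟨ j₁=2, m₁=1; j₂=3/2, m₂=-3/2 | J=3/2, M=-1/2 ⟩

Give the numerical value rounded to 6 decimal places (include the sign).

+√(2/5) = +0.632456

j₁+j₂−J=2  J+j₁−j₂=2  J−j₁+j₂=1  j₁+j₂+J+1=6
(j₁±m₁, j₂±m₂, J±M) = (3,1,0,3,1,2)
P² = 8/5
sum k=0..0:
  [0] +1/2 = 1/2
S = 1/2
C² = P²·S² = 2/5 ; C = +0.632456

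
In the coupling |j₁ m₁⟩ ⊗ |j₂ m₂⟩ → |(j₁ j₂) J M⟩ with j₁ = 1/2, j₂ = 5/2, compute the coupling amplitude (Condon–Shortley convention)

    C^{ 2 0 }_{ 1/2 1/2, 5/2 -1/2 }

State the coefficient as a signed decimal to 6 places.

triangle: 1!*0!*4!/6! = 24/720
(j±m)!: 1!*0!*2!*3!*2!*2! = 48
prefactor² = (2J+1)*Δ*N² = 8
  k=0: +1/(0!*1!*0!*2!*0!*2!) = 1/4
Σ = 1/4  ⇒  CG² = 8*1/4² = 1/2
CG = +√(1/2) = +0.707107

+√(1/2) ≈ +0.707107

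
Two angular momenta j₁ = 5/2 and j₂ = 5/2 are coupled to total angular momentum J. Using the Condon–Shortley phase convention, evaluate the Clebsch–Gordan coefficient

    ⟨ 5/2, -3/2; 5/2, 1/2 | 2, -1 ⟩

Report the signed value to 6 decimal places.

j₁+j₂−J=3  J+j₁−j₂=2  J−j₁+j₂=2  j₁+j₂+J+1=8
(j₁±m₁, j₂±m₂, J±M) = (1,4,3,2,1,3)
P² = 36/7
sum k=2..3:
  [2] +1/4 = 1/4
  [3] −1/12 = -1/12
S = 1/6
C² = P²·S² = 1/7 ; C = +0.377964

+√(1/7) ≈ +0.377964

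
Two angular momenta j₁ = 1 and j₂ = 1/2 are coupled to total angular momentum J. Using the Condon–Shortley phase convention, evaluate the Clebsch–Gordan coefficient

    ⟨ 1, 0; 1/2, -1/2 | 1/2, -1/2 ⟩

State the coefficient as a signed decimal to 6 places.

+0.577350

triangle: 1!*1!*0!/3! = 1/6
(j±m)!: 1!*1!*0!*1!*0!*1! = 1
prefactor² = (2J+1)*Δ*N² = 1/3
  k=0: +1/(0!*1!*1!*0!*0!*0!) = 1
Σ = 1  ⇒  CG² = 1/3*1² = 1/3
CG = +√(1/3) = +0.577350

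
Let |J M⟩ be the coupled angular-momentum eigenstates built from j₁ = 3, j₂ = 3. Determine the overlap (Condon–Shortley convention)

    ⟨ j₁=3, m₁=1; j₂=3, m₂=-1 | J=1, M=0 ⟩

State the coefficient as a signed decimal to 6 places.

√[3·5!1!1!/8! · 4!2!2!4!1!1!] = √(144/7)
  +(−1)^1/∏(1,4,1,1,0,0)! = -1/24  (running -1/24)
  +(−1)^2/∏(2,3,0,0,1,1)! = 1/12  (running 1/24)
⟨..|..⟩ = √(144/7)·(1/24) = +0.188982

+0.188982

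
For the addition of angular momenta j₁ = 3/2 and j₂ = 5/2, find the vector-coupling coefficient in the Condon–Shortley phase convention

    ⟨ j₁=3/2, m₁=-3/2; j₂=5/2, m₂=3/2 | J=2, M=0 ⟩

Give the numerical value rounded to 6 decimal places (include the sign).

+0.654654

√[5·2!1!3!/7! · 0!3!4!1!2!2!] = √(48/7)
  +(−1)^2/∏(2,0,1,2,0,1)! = 1/4  (running 1/4)
⟨..|..⟩ = √(48/7)·(1/4) = +0.654654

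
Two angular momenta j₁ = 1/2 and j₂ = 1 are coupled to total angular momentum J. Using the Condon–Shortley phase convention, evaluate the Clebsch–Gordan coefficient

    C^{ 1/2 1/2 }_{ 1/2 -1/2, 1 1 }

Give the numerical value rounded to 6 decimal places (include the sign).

√[2·1!0!1!/3! · 0!1!2!0!1!0!] = √(2/3)
  +(−1)^1/∏(1,0,0,1,0,0)! = -1  (running -1)
⟨..|..⟩ = √(2/3)·(-1) = -0.816497

-0.816497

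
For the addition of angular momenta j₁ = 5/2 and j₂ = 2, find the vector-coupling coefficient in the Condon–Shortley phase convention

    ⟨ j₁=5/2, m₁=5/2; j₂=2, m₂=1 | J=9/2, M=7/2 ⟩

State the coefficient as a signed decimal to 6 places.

+0.666667  (= +√(4/9))

j₁+j₂−J=0  J+j₁−j₂=5  J−j₁+j₂=4  j₁+j₂+J+1=10
(j₁±m₁, j₂±m₂, J±M) = (5,0,3,1,8,1)
P² = 230400
sum k=0..0:
  [0] +1/720 = 1/720
S = 1/720
C² = P²·S² = 4/9 ; C = +0.666667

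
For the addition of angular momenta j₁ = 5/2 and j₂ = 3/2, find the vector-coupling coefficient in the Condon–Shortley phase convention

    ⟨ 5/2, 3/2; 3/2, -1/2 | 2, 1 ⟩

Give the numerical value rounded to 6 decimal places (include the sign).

√[5·2!3!1!/7! · 4!1!1!2!3!1!] = √(24/7)
  +(−1)^0/∏(0,2,1,1,2,0)! = 1/4  (running 1/4)
  +(−1)^1/∏(1,1,0,0,3,1)! = -1/6  (running 1/12)
⟨..|..⟩ = √(24/7)·(1/12) = +0.154303

+√(1/42) = +0.154303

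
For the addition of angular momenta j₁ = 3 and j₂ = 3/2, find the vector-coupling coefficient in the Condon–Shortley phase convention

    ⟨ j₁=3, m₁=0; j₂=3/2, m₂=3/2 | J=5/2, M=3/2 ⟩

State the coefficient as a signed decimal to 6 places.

√[6·2!4!1!/8! · 3!3!3!0!4!1!] = √(1296/35)
  +(−1)^2/∏(2,0,1,1,3,0)! = 1/12  (running 1/12)
⟨..|..⟩ = √(1296/35)·(1/12) = +0.507093

+0.507093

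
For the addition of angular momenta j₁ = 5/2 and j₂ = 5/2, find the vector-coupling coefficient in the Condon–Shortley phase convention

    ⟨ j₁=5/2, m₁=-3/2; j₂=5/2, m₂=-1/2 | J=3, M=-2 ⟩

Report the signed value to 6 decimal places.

√[7·2!3!3!/9! · 1!4!2!3!1!5!] = √(48)
  +(−1)^1/∏(1,1,3,1,0,2)! = -1/12  (running -1/12)
  +(−1)^2/∏(2,0,2,0,1,3)! = 1/24  (running -1/24)
⟨..|..⟩ = √(48)·(-1/24) = -0.288675

-0.288675  (= −√(1/12))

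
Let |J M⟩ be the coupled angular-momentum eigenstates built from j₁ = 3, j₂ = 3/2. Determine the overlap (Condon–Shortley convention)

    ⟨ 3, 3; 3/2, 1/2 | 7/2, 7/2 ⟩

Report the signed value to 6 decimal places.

j₁+j₂−J=1  J+j₁−j₂=5  J−j₁+j₂=2  j₁+j₂+J+1=9
(j₁±m₁, j₂±m₂, J±M) = (6,0,2,1,7,0)
P² = 38400
sum k=0..0:
  [0] +1/240 = 1/240
S = 1/240
C² = P²·S² = 2/3 ; C = +0.816497

+√(2/3) = +0.816497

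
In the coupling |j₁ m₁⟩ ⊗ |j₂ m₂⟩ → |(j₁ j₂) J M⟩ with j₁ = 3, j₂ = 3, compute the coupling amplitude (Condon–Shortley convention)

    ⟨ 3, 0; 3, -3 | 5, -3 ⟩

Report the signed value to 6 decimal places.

√[11·1!5!5!/12! · 3!3!0!6!2!8!] = √(691200)
  +(−1)^0/∏(0,1,3,0,2,5)! = 1/1440  (running 1/1440)
⟨..|..⟩ = √(691200)·(1/1440) = +0.577350

+√(1/3) ≈ +0.577350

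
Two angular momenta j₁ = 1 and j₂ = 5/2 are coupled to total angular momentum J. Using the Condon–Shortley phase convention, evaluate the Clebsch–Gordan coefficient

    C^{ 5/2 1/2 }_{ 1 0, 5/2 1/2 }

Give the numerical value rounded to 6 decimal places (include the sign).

-0.169031

triangle: 1!*1!*4!/7! = 24/5040
(j±m)!: 1!*1!*3!*2!*3!*2! = 144
prefactor² = (2J+1)*Δ*N² = 144/35
  k=0: +1/(0!*1!*1!*3!*0!*1!) = 1/6
  k=1: −1/(1!*0!*0!*2!*1!*2!) = -1/4
Σ = -1/12  ⇒  CG² = 144/35*(-1/12)² = 1/35
CG = −√(1/35) = -0.169031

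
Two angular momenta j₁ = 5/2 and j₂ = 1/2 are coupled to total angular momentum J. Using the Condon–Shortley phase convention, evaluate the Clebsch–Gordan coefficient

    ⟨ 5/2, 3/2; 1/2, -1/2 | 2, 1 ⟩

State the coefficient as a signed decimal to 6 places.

√[5·1!4!0!/6! · 4!1!0!1!3!1!] = √(24)
  +(−1)^0/∏(0,1,1,0,3,0)! = 1/6  (running 1/6)
⟨..|..⟩ = √(24)·(1/6) = +0.816497

+√(2/3) = +0.816497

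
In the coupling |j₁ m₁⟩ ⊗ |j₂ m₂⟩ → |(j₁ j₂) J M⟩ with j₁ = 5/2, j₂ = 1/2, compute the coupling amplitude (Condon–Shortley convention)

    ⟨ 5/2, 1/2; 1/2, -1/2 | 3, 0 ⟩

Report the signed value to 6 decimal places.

√[7·0!5!1!/7! · 3!2!0!1!3!3!] = √(72)
  +(−1)^0/∏(0,0,2,0,3,1)! = 1/12  (running 1/12)
⟨..|..⟩ = √(72)·(1/12) = +0.707107

+0.707107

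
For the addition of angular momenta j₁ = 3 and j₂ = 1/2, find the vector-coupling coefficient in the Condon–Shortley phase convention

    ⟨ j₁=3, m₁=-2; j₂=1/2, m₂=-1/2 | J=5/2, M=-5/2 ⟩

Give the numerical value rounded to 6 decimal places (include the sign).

+√(1/7) ≈ +0.377964

√[6·1!5!0!/7! · 1!5!0!1!0!5!] = √(14400/7)
  +(−1)^0/∏(0,1,5,0,0,0)! = 1/120  (running 1/120)
⟨..|..⟩ = √(14400/7)·(1/120) = +0.377964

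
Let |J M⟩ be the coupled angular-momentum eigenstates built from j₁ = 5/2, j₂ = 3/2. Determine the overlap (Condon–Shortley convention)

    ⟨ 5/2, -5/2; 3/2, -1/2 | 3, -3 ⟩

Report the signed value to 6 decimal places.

-0.790569  (= −√(5/8))

√[7·1!4!2!/8! · 0!5!1!2!0!6!] = √(1440)
  +(−1)^1/∏(1,0,4,0,0,2)! = -1/48  (running -1/48)
⟨..|..⟩ = √(1440)·(-1/48) = -0.790569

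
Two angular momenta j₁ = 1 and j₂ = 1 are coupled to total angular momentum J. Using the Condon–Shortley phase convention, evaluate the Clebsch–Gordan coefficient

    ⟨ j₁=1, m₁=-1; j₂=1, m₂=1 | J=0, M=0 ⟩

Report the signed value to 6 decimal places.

+√(1/3) = +0.577350

triangle: 2!×0!×0!/3! = 2/6
(j±m)!: 0!×2!×2!×0!×0!×0! = 4
prefactor² = (2J+1)×Δ×N² = 4/3
  k=2: +1/(2!×0!×0!×0!×0!×0!) = 1/2
Σ = 1/2  ⇒  CG² = 4/3×1/2² = 1/3
CG = +√(1/3) = +0.577350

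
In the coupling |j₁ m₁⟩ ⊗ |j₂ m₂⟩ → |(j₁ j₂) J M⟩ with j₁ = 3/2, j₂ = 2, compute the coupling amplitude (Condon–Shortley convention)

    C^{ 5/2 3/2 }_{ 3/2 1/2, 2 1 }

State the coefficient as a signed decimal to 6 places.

j₁+j₂−J=1  J+j₁−j₂=2  J−j₁+j₂=3  j₁+j₂+J+1=7
(j₁±m₁, j₂±m₂, J±M) = (2,1,3,1,4,1)
P² = 144/35
sum k=0..1:
  [0] +1/6 = 1/6
  [1] −1/4 = -1/4
S = -1/12
C² = P²·S² = 1/35 ; C = -0.169031

−√(1/35) = -0.169031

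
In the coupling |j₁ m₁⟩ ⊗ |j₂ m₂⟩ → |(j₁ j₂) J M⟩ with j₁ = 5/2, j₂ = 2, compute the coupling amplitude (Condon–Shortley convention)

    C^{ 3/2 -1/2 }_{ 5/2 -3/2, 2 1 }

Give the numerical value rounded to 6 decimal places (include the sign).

triangle: 3!·2!·1!/7! = 12/5040
(j±m)!: 1!·4!·3!·1!·1!·2! = 288
prefactor² = (2J+1)·Δ·N² = 96/35
  k=2: +1/(2!·1!·2!·1!·0!·0!) = 1/4
  k=3: −1/(3!·0!·1!·0!·1!·1!) = -1/6
Σ = 1/12  ⇒  CG² = 96/35·1/12² = 2/105
CG = +√(2/105) = +0.138013

+0.138013  (= +√(2/105))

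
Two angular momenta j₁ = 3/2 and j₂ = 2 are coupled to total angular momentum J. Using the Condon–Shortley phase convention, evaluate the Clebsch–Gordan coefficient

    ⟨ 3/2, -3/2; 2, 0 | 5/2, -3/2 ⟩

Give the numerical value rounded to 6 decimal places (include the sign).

−√(18/35) ≈ -0.717137

√[6·1!2!3!/7! · 0!3!2!2!1!4!] = √(288/35)
  +(−1)^1/∏(1,0,2,1,0,2)! = -1/4  (running -1/4)
⟨..|..⟩ = √(288/35)·(-1/4) = -0.717137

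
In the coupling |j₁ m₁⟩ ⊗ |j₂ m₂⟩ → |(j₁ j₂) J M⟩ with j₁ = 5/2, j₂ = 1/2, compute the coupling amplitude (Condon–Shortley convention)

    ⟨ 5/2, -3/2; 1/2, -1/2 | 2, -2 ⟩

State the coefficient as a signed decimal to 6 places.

+0.408248  (= +√(1/6))

triangle: 1!·4!·0!/6! = 24/720
(j±m)!: 1!·4!·0!·1!·0!·4! = 576
prefactor² = (2J+1)·Δ·N² = 96
  k=0: +1/(0!·1!·4!·0!·0!·0!) = 1/24
Σ = 1/24  ⇒  CG² = 96·1/24² = 1/6
CG = +√(1/6) = +0.408248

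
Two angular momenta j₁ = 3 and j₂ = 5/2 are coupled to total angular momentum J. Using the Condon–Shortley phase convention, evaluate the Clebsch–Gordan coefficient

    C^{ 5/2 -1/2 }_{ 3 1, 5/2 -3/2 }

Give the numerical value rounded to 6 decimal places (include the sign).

-0.169031

triangle: 3!*3!*2!/9! = 72/362880
(j±m)!: 4!*2!*1!*4!*2!*3! = 13824
prefactor² = (2J+1)*Δ*N² = 576/35
  k=0: +1/(0!*3!*2!*1!*1!*1!) = 1/12
  k=1: −1/(1!*2!*1!*0!*2!*2!) = -1/8
Σ = -1/24  ⇒  CG² = 576/35*(-1/24)² = 1/35
CG = −√(1/35) = -0.169031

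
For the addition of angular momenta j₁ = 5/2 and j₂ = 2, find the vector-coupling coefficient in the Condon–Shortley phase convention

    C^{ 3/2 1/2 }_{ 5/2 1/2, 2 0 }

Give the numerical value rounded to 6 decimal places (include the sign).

-0.239046  (= −√(2/35))

triangle: 3!*2!*1!/7! = 12/5040
(j±m)!: 3!*2!*2!*2!*2!*1! = 96
prefactor² = (2J+1)*Δ*N² = 32/35
  k=1: −1/(1!*2!*1!*1!*1!*0!) = -1/2
  k=2: +1/(2!*1!*0!*0!*2!*1!) = 1/4
Σ = -1/4  ⇒  CG² = 32/35*(-1/4)² = 2/35
CG = −√(2/35) = -0.239046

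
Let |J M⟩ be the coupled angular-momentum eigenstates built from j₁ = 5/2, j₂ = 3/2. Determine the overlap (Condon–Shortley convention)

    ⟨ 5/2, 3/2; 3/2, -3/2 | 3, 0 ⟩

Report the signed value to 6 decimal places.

j₁+j₂−J=1  J+j₁−j₂=4  J−j₁+j₂=2  j₁+j₂+J+1=8
(j₁±m₁, j₂±m₂, J±M) = (4,1,0,3,3,3)
P² = 216/5
sum k=0..0:
  [0] +1/12 = 1/12
S = 1/12
C² = P²·S² = 3/10 ; C = +0.547723

+√(3/10) ≈ +0.547723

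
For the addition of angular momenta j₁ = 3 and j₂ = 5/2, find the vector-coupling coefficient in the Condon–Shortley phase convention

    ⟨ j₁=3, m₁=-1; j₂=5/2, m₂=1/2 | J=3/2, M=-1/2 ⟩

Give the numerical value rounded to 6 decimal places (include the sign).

-0.097590  (= −√(1/105))

j₁+j₂−J=4  J+j₁−j₂=2  J−j₁+j₂=1  j₁+j₂+J+1=8
(j₁±m₁, j₂±m₂, J±M) = (2,4,3,2,1,2)
P² = 192/35
sum k=2..3:
  [2] +1/8 = 1/8
  [3] −1/6 = -1/6
S = -1/24
C² = P²·S² = 1/105 ; C = -0.097590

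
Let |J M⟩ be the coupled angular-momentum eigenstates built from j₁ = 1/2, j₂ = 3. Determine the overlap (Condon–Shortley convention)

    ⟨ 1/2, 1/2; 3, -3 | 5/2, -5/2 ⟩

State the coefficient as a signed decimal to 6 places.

j₁+j₂−J=1  J+j₁−j₂=0  J−j₁+j₂=5  j₁+j₂+J+1=7
(j₁±m₁, j₂±m₂, J±M) = (1,0,0,6,0,5)
P² = 86400/7
sum k=0..0:
  [0] +1/120 = 1/120
S = 1/120
C² = P²·S² = 6/7 ; C = +0.925820

+√(6/7) = +0.925820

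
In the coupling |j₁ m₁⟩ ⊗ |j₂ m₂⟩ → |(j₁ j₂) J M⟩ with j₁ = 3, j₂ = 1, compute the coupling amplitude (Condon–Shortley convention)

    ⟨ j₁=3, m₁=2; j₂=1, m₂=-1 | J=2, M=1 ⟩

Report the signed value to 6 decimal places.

triangle: 2!×4!×0!/7! = 48/5040
(j±m)!: 5!×1!×0!×2!×3!×1! = 1440
prefactor² = (2J+1)×Δ×N² = 480/7
  k=0: +1/(0!×2!×1!×0!×3!×0!) = 1/12
Σ = 1/12  ⇒  CG² = 480/7×1/12² = 10/21
CG = +√(10/21) = +0.690066

+√(10/21) = +0.690066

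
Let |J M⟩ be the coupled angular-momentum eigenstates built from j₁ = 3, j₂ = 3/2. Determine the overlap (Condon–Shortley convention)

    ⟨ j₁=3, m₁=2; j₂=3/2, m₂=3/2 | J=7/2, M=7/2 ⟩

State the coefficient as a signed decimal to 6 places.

√[8·1!5!2!/9! · 5!1!3!0!7!0!] = √(19200)
  +(−1)^1/∏(1,0,0,2,5,0)! = -1/240  (running -1/240)
⟨..|..⟩ = √(19200)·(-1/240) = -0.577350

−√(1/3) ≈ -0.577350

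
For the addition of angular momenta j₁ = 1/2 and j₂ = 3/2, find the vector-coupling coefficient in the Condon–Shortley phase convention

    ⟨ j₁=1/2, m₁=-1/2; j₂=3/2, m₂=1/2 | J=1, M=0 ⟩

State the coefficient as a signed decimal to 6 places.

−√(1/2) = -0.707107

√[3·1!0!2!/4! · 0!1!2!1!1!1!] = √(1/2)
  +(−1)^1/∏(1,0,0,1,0,1)! = -1  (running -1)
⟨..|..⟩ = √(1/2)·(-1) = -0.707107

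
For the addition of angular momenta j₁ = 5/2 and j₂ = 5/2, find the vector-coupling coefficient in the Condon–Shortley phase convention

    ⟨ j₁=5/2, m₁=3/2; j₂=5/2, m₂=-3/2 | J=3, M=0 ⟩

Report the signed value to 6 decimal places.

+√(49/180) = +0.521749

triangle: 2!·3!·3!/9! = 72/362880
(j±m)!: 4!·1!·1!·4!·3!·3! = 20736
prefactor² = (2J+1)·Δ·N² = 144/5
  k=0: +1/(0!·2!·1!·1!·2!·2!) = 1/8
  k=1: −1/(1!·1!·0!·0!·3!·3!) = -1/36
Σ = 7/72  ⇒  CG² = 144/5·7/72² = 49/180
CG = +√(49/180) = +0.521749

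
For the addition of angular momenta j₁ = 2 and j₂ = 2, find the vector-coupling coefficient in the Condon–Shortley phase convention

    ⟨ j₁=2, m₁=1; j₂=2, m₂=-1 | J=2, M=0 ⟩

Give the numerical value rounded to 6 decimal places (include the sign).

√[5·2!2!2!/7! · 3!1!1!3!2!2!] = √(8/7)
  +(−1)^0/∏(0,2,1,1,1,1)! = 1/2  (running 1/2)
  +(−1)^1/∏(1,1,0,0,2,2)! = -1/4  (running 1/4)
⟨..|..⟩ = √(8/7)·(1/4) = +0.267261

+0.267261  (= +√(1/14))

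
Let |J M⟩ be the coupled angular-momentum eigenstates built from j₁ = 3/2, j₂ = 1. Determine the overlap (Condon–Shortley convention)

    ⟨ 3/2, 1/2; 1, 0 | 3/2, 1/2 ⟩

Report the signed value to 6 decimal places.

+0.258199

j₁+j₂−J=1  J+j₁−j₂=2  J−j₁+j₂=1  j₁+j₂+J+1=5
(j₁±m₁, j₂±m₂, J±M) = (2,1,1,1,2,1)
P² = 4/15
sum k=0..1:
  [0] +1/1 = 1
  [1] −1/2 = -1/2
S = 1/2
C² = P²·S² = 1/15 ; C = +0.258199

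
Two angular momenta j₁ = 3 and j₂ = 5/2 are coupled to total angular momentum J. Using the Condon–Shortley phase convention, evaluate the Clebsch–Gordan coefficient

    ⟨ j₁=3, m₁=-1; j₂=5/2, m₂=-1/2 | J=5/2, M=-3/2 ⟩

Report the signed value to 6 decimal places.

j₁+j₂−J=3  J+j₁−j₂=3  J−j₁+j₂=2  j₁+j₂+J+1=9
(j₁±m₁, j₂±m₂, J±M) = (2,4,2,3,1,4)
P² = 576/35
sum k=1..2:
  [1] −1/12 = -1/12
  [2] +1/8 = 1/8
S = 1/24
C² = P²·S² = 1/35 ; C = +0.169031

+√(1/35) ≈ +0.169031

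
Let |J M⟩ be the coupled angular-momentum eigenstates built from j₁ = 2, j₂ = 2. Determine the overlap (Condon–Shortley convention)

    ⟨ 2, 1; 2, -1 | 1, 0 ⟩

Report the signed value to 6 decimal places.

triangle: 3!·1!·1!/6! = 6/720
(j±m)!: 3!·1!·1!·3!·1!·1! = 36
prefactor² = (2J+1)·Δ·N² = 9/10
  k=0: +1/(0!·3!·1!·1!·0!·0!) = 1/6
  k=1: −1/(1!·2!·0!·0!·1!·1!) = -1/2
Σ = -1/3  ⇒  CG² = 9/10·(-1/3)² = 1/10
CG = −√(1/10) = -0.316228

−√(1/10) = -0.316228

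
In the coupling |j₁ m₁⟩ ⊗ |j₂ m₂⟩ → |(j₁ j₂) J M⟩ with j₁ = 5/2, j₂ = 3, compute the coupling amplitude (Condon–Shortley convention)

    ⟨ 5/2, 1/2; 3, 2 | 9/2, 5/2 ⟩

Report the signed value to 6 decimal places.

j₁+j₂−J=1  J+j₁−j₂=4  J−j₁+j₂=5  j₁+j₂+J+1=11
(j₁±m₁, j₂±m₂, J±M) = (3,2,5,1,7,2)
P² = 115200/11
sum k=0..1:
  [0] +1/480 = 1/480
  [1] −1/144 = -1/144
S = -7/1440
C² = P²·S² = 49/198 ; C = -0.497468

−√(49/198) ≈ -0.497468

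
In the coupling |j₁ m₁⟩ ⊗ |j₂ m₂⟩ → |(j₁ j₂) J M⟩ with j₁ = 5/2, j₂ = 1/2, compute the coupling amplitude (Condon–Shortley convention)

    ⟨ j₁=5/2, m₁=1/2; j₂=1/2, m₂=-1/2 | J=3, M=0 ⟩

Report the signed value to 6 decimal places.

+√(1/2) ≈ +0.707107

triangle: 0!·5!·1!/7! = 120/5040
(j±m)!: 3!·2!·0!·1!·3!·3! = 432
prefactor² = (2J+1)·Δ·N² = 72
  k=0: +1/(0!·0!·2!·0!·3!·1!) = 1/12
Σ = 1/12  ⇒  CG² = 72·1/12² = 1/2
CG = +√(1/2) = +0.707107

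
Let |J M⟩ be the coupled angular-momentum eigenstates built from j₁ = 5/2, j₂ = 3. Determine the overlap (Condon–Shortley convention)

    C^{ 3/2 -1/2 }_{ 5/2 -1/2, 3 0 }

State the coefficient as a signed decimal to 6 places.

+0.338062

triangle: 4!·1!·2!/8! = 48/40320
(j±m)!: 2!·3!·3!·3!·1!·2! = 864
prefactor² = (2J+1)·Δ·N² = 144/35
  k=2: +1/(2!·2!·1!·1!·0!·1!) = 1/4
  k=3: −1/(3!·1!·0!·0!·1!·2!) = -1/12
Σ = 1/6  ⇒  CG² = 144/35·1/6² = 4/35
CG = +√(4/35) = +0.338062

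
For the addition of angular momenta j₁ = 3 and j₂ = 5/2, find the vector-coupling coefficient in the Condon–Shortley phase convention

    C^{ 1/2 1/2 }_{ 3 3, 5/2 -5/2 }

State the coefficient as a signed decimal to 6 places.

√[2·5!1!0!/7! · 6!0!0!5!1!0!] = √(28800/7)
  +(−1)^0/∏(0,5,0,0,1,0)! = 1/120  (running 1/120)
⟨..|..⟩ = √(28800/7)·(1/120) = +0.534522

+√(2/7) ≈ +0.534522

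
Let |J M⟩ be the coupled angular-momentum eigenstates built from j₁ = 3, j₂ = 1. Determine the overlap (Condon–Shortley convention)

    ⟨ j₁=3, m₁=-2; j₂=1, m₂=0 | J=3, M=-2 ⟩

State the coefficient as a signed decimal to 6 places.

-0.577350

j₁+j₂−J=1  J+j₁−j₂=5  J−j₁+j₂=1  j₁+j₂+J+1=8
(j₁±m₁, j₂±m₂, J±M) = (1,5,1,1,1,5)
P² = 300
sum k=0..1:
  [0] +1/120 = 1/120
  [1] −1/24 = -1/24
S = -1/30
C² = P²·S² = 1/3 ; C = -0.577350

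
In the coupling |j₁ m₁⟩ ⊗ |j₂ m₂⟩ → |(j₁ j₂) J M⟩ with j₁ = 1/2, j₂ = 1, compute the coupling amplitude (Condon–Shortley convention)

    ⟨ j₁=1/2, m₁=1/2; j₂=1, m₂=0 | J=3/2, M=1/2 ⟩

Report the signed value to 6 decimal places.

√[4·0!1!2!/4! · 1!0!1!1!2!1!] = √(2/3)
  +(−1)^0/∏(0,0,0,1,1,1)! = 1  (running 1)
⟨..|..⟩ = √(2/3)·(1) = +0.816497

+√(2/3) ≈ +0.816497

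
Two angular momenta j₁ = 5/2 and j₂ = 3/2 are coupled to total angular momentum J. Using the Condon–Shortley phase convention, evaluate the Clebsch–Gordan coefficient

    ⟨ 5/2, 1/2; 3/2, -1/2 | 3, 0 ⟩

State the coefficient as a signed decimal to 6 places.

+√(1/5) ≈ +0.447214

√[7·1!4!2!/8! · 3!2!1!2!3!3!] = √(36/5)
  +(−1)^0/∏(0,1,2,1,2,1)! = 1/4  (running 1/4)
  +(−1)^1/∏(1,0,1,0,3,2)! = -1/12  (running 1/6)
⟨..|..⟩ = √(36/5)·(1/6) = +0.447214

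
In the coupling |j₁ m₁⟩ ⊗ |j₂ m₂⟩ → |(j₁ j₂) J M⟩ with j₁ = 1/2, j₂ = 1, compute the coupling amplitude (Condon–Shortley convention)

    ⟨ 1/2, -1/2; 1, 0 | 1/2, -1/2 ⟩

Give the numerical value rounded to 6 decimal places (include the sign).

-0.577350  (= −√(1/3))

√[2·1!0!1!/3! · 0!1!1!1!0!1!] = √(1/3)
  +(−1)^1/∏(1,0,0,0,0,1)! = -1  (running -1)
⟨..|..⟩ = √(1/3)·(-1) = -0.577350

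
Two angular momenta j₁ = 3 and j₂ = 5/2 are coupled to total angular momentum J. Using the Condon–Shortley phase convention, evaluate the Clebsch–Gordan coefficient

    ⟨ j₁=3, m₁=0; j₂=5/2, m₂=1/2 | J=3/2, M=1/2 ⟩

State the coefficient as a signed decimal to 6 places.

√[4·4!2!1!/8! · 3!3!3!2!2!1!] = √(144/35)
  +(−1)^2/∏(2,2,1,1,1,0)! = 1/4  (running 1/4)
  +(−1)^3/∏(3,1,0,0,2,1)! = -1/12  (running 1/6)
⟨..|..⟩ = √(144/35)·(1/6) = +0.338062

+0.338062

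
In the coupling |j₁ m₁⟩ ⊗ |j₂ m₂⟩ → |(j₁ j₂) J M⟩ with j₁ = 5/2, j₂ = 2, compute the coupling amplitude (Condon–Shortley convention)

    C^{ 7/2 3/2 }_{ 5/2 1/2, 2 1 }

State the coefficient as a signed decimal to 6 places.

triangle: 1!·4!·3!/9! = 144/362880
(j±m)!: 3!·2!·3!·1!·5!·2! = 17280
prefactor² = (2J+1)·Δ·N² = 384/7
  k=0: +1/(0!·1!·2!·3!·2!·0!) = 1/24
  k=1: −1/(1!·0!·1!·2!·3!·1!) = -1/12
Σ = -1/24  ⇒  CG² = 384/7·(-1/24)² = 2/21
CG = −√(2/21) = -0.308607

−√(2/21) ≈ -0.308607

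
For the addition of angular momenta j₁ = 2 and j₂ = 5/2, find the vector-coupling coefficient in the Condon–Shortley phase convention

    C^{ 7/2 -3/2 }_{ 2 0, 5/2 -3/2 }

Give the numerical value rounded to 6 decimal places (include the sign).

√[8·1!3!4!/9! · 2!2!1!4!2!5!] = √(512/7)
  +(−1)^0/∏(0,1,2,1,1,3)! = 1/12  (running 1/12)
  +(−1)^1/∏(1,0,1,0,2,4)! = -1/48  (running 1/16)
⟨..|..⟩ = √(512/7)·(1/16) = +0.534522

+√(2/7) = +0.534522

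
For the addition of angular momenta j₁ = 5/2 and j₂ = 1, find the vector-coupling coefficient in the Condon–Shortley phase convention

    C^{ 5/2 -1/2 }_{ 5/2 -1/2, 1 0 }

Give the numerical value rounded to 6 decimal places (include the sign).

-0.169031

j₁+j₂−J=1  J+j₁−j₂=4  J−j₁+j₂=1  j₁+j₂+J+1=7
(j₁±m₁, j₂±m₂, J±M) = (2,3,1,1,2,3)
P² = 144/35
sum k=0..1:
  [0] +1/6 = 1/6
  [1] −1/4 = -1/4
S = -1/12
C² = P²·S² = 1/35 ; C = -0.169031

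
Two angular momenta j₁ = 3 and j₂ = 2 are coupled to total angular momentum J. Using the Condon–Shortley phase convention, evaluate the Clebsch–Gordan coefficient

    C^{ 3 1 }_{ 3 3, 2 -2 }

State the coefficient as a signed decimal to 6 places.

+0.408248

j₁+j₂−J=2  J+j₁−j₂=4  J−j₁+j₂=2  j₁+j₂+J+1=9
(j₁±m₁, j₂±m₂, J±M) = (6,0,0,4,4,2)
P² = 1536
sum k=0..0:
  [0] +1/96 = 1/96
S = 1/96
C² = P²·S² = 1/6 ; C = +0.408248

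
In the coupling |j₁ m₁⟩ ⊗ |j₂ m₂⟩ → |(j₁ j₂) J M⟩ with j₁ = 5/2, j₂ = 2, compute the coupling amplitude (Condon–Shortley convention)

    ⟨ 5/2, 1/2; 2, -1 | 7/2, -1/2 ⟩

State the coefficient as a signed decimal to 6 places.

+√(14/45) = +0.557773

j₁+j₂−J=1  J+j₁−j₂=4  J−j₁+j₂=3  j₁+j₂+J+1=9
(j₁±m₁, j₂±m₂, J±M) = (3,2,1,3,3,4)
P² = 1152/35
sum k=0..1:
  [0] +1/8 = 1/8
  [1] −1/36 = -1/36
S = 7/72
C² = P²·S² = 14/45 ; C = +0.557773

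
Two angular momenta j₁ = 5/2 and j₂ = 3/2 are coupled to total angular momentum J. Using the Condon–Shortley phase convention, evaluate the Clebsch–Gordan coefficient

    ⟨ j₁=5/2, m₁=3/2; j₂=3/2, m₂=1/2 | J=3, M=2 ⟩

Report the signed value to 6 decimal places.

√[7·1!4!2!/8! · 4!1!2!1!5!1!] = √(48)
  +(−1)^0/∏(0,1,1,2,3,0)! = 1/12  (running 1/12)
  +(−1)^1/∏(1,0,0,1,4,1)! = -1/24  (running 1/24)
⟨..|..⟩ = √(48)·(1/24) = +0.288675

+0.288675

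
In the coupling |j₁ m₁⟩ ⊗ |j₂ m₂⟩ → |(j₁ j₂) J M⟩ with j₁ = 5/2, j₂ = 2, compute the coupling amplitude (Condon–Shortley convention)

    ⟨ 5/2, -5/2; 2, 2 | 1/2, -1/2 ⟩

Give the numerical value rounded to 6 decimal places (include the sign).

+√(1/3) = +0.577350

triangle: 4!×1!×0!/6! = 24/720
(j±m)!: 0!×5!×4!×0!×0!×1! = 2880
prefactor² = (2J+1)×Δ×N² = 192
  k=4: +1/(4!×0!×1!×0!×0!×0!) = 1/24
Σ = 1/24  ⇒  CG² = 192×1/24² = 1/3
CG = +√(1/3) = +0.577350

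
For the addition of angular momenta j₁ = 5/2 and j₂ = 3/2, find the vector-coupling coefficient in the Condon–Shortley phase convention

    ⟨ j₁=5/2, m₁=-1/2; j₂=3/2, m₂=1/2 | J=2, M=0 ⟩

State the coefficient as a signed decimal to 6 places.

j₁+j₂−J=2  J+j₁−j₂=3  J−j₁+j₂=1  j₁+j₂+J+1=7
(j₁±m₁, j₂±m₂, J±M) = (2,3,2,1,2,2)
P² = 8/7
sum k=1..2:
  [1] −1/2 = -1/2
  [2] +1/4 = 1/4
S = -1/4
C² = P²·S² = 1/14 ; C = -0.267261

-0.267261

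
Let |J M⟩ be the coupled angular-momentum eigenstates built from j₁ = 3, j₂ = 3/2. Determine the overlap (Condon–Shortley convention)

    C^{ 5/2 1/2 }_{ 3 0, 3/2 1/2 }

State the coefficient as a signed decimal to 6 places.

j₁+j₂−J=2  J+j₁−j₂=4  J−j₁+j₂=1  j₁+j₂+J+1=8
(j₁±m₁, j₂±m₂, J±M) = (3,3,2,1,3,2)
P² = 216/35
sum k=1..2:
  [1] −1/4 = -1/4
  [2] +1/12 = 1/12
S = -1/6
C² = P²·S² = 6/35 ; C = -0.414039

-0.414039  (= −√(6/35))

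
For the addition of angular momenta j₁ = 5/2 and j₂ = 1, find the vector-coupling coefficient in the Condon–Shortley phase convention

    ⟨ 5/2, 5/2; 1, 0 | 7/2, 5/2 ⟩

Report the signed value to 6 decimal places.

+√(2/7) = +0.534522

√[8·0!5!2!/8! · 5!0!1!1!6!1!] = √(28800/7)
  +(−1)^0/∏(0,0,0,1,5,1)! = 1/120  (running 1/120)
⟨..|..⟩ = √(28800/7)·(1/120) = +0.534522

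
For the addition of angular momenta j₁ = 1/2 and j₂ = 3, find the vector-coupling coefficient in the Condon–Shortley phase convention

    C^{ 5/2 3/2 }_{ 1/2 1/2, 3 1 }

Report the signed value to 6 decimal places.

triangle: 1!*0!*5!/7! = 120/5040
(j±m)!: 1!*0!*4!*2!*4!*1! = 1152
prefactor² = (2J+1)*Δ*N² = 1152/7
  k=0: +1/(0!*1!*0!*4!*0!*1!) = 1/24
Σ = 1/24  ⇒  CG² = 1152/7*1/24² = 2/7
CG = +√(2/7) = +0.534522

+√(2/7) ≈ +0.534522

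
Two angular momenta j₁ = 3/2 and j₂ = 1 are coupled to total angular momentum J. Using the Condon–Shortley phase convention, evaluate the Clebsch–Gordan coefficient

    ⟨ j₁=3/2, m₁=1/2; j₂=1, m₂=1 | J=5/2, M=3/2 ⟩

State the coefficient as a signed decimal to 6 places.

√[6·0!3!2!/6! · 2!1!2!0!4!1!] = √(48/5)
  +(−1)^0/∏(0,0,1,2,2,0)! = 1/4  (running 1/4)
⟨..|..⟩ = √(48/5)·(1/4) = +0.774597

+√(3/5) ≈ +0.774597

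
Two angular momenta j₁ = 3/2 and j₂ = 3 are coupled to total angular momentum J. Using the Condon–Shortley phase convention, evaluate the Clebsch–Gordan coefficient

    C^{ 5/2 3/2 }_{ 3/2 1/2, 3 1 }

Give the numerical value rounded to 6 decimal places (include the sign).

j₁+j₂−J=2  J+j₁−j₂=1  J−j₁+j₂=4  j₁+j₂+J+1=8
(j₁±m₁, j₂±m₂, J±M) = (2,1,4,2,4,1)
P² = 576/35
sum k=0..1:
  [0] +1/48 = 1/48
  [1] −1/6 = -1/6
S = -7/48
C² = P²·S² = 7/20 ; C = -0.591608

-0.591608  (= −√(7/20))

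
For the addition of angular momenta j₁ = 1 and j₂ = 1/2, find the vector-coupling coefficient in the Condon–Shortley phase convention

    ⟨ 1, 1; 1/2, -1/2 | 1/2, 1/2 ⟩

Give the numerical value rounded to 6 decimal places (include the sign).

+0.816497

√[2·1!1!0!/3! · 2!0!0!1!1!0!] = √(2/3)
  +(−1)^0/∏(0,1,0,0,1,0)! = 1  (running 1)
⟨..|..⟩ = √(2/3)·(1) = +0.816497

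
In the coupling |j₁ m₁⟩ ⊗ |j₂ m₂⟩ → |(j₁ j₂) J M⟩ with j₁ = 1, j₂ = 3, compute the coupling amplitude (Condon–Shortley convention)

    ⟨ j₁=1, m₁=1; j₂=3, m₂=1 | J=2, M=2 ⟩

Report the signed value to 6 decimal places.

triangle: 2!*0!*4!/7! = 48/5040
(j±m)!: 2!*0!*4!*2!*4!*0! = 2304
prefactor² = (2J+1)*Δ*N² = 768/7
  k=0: +1/(0!*2!*0!*4!*0!*0!) = 1/48
Σ = 1/48  ⇒  CG² = 768/7*1/48² = 1/21
CG = +√(1/21) = +0.218218

+0.218218  (= +√(1/21))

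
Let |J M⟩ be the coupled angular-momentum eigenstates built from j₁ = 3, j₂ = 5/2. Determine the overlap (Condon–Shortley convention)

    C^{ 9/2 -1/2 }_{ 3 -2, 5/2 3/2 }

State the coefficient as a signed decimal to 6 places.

√[10·1!5!4!/11! · 1!5!4!1!4!5!] = √(460800/77)
  +(−1)^0/∏(0,1,5,4,0,0)! = 1/2880  (running 1/2880)
  +(−1)^1/∏(1,0,4,3,1,1)! = -1/144  (running -19/2880)
⟨..|..⟩ = √(460800/77)·(-19/2880) = -0.510355

−√(361/1386) ≈ -0.510355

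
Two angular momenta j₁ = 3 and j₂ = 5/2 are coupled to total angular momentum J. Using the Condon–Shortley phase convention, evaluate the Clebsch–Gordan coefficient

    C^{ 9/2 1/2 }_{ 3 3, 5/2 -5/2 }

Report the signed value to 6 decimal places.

+0.147122

√[10·1!5!4!/11! · 6!0!0!5!5!4!] = √(13824000/77)
  +(−1)^0/∏(0,1,0,0,5,4)! = 1/2880  (running 1/2880)
⟨..|..⟩ = √(13824000/77)·(1/2880) = +0.147122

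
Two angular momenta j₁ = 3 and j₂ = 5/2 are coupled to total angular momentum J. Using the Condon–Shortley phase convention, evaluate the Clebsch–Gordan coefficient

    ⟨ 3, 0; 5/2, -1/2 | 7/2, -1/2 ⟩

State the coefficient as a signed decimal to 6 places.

j₁+j₂−J=2  J+j₁−j₂=4  J−j₁+j₂=3  j₁+j₂+J+1=10
(j₁±m₁, j₂±m₂, J±M) = (3,3,2,3,3,4)
P² = 6912/175
sum k=0..2:
  [0] +1/24 = 1/24
  [1] −1/8 = -1/8
  [2] +1/72 = 1/72
S = -5/72
C² = P²·S² = 4/21 ; C = -0.436436

−√(4/21) ≈ -0.436436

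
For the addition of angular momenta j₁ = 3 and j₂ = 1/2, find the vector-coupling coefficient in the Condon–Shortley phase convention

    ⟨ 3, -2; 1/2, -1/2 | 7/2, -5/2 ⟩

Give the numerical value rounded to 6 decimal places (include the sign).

+√(6/7) = +0.925820

j₁+j₂−J=0  J+j₁−j₂=6  J−j₁+j₂=1  j₁+j₂+J+1=8
(j₁±m₁, j₂±m₂, J±M) = (1,5,0,1,1,6)
P² = 86400/7
sum k=0..0:
  [0] +1/120 = 1/120
S = 1/120
C² = P²·S² = 6/7 ; C = +0.925820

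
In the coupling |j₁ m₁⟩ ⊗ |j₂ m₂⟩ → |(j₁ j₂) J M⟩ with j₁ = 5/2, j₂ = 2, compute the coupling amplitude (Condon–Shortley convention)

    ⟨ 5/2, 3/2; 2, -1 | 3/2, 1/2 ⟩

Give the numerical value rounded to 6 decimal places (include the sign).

-0.138013

triangle: 3!×2!×1!/7! = 12/5040
(j±m)!: 4!×1!×1!×3!×2!×1! = 288
prefactor² = (2J+1)×Δ×N² = 96/35
  k=0: +1/(0!×3!×1!×1!×1!×0!) = 1/6
  k=1: −1/(1!×2!×0!×0!×2!×1!) = -1/4
Σ = -1/12  ⇒  CG² = 96/35×(-1/12)² = 2/105
CG = −√(2/105) = -0.138013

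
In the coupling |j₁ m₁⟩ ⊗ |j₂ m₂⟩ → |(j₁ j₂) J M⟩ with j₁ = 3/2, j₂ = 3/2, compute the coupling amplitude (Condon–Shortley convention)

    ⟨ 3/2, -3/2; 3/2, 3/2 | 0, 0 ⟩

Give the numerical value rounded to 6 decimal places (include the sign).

√[1·3!0!0!/4! · 0!3!3!0!0!0!] = √(9)
  +(−1)^3/∏(3,0,0,0,0,0)! = -1/6  (running -1/6)
⟨..|..⟩ = √(9)·(-1/6) = -0.500000

−√(1/4) = -0.500000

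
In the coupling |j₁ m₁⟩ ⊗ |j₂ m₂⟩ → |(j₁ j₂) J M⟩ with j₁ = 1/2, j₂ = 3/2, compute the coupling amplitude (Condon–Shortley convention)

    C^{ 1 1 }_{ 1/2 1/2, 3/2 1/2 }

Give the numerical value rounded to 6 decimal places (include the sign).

+√(1/4) ≈ +0.500000

triangle: 1!·0!·2!/4! = 2/24
(j±m)!: 1!·0!·2!·1!·2!·0! = 4
prefactor² = (2J+1)·Δ·N² = 1
  k=0: +1/(0!·1!·0!·2!·0!·0!) = 1/2
Σ = 1/2  ⇒  CG² = 1·1/2² = 1/4
CG = +√(1/4) = +0.500000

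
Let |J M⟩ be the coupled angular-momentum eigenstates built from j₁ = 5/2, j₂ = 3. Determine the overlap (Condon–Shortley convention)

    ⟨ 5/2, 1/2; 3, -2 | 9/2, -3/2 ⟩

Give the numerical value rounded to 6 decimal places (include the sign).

+0.604815  (= +√(169/462))

√[10·1!4!5!/11! · 3!2!1!5!3!6!] = √(345600/77)
  +(−1)^0/∏(0,1,2,1,2,4)! = 1/96  (running 1/96)
  +(−1)^1/∏(1,0,1,0,3,5)! = -1/720  (running 13/1440)
⟨..|..⟩ = √(345600/77)·(13/1440) = +0.604815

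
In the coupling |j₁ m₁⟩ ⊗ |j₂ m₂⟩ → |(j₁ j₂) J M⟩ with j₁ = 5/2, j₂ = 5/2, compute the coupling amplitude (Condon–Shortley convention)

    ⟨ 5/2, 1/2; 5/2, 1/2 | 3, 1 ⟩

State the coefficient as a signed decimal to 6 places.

√[7·2!3!3!/9! · 3!2!3!2!4!2!] = √(48/5)
  +(−1)^0/∏(0,2,2,3,1,0)! = 1/24  (running 1/24)
  +(−1)^1/∏(1,1,1,2,2,1)! = -1/4  (running -5/24)
  +(−1)^2/∏(2,0,0,1,3,2)! = 1/24  (running -1/6)
⟨..|..⟩ = √(48/5)·(-1/6) = -0.516398

-0.516398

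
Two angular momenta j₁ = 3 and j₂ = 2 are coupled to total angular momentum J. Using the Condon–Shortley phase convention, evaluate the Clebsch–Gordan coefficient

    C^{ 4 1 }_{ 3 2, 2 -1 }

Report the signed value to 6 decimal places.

+√(7/20) = +0.591608

j₁+j₂−J=1  J+j₁−j₂=5  J−j₁+j₂=3  j₁+j₂+J+1=10
(j₁±m₁, j₂±m₂, J±M) = (5,1,1,3,5,3)
P² = 6480/7
sum k=0..1:
  [0] +1/48 = 1/48
  [1] −1/720 = -1/720
S = 7/360
C² = P²·S² = 7/20 ; C = +0.591608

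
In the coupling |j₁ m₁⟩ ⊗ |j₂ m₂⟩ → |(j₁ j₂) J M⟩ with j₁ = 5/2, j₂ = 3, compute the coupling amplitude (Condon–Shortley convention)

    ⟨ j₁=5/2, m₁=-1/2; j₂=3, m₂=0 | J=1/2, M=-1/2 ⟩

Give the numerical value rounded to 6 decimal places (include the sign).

triangle: 5!×0!×1!/7! = 120/5040
(j±m)!: 2!×3!×3!×3!×0!×1! = 432
prefactor² = (2J+1)×Δ×N² = 144/7
  k=3: −1/(3!×2!×0!×0!×0!×1!) = -1/12
Σ = -1/12  ⇒  CG² = 144/7×(-1/12)² = 1/7
CG = −√(1/7) = -0.377964

-0.377964  (= −√(1/7))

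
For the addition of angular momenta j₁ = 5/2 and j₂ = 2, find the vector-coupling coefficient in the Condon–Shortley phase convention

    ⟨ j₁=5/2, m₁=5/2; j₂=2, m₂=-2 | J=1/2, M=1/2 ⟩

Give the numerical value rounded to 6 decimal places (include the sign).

√[2·4!1!0!/6! · 5!0!0!4!1!0!] = √(192)
  +(−1)^0/∏(0,4,0,0,1,0)! = 1/24  (running 1/24)
⟨..|..⟩ = √(192)·(1/24) = +0.577350

+√(1/3) ≈ +0.577350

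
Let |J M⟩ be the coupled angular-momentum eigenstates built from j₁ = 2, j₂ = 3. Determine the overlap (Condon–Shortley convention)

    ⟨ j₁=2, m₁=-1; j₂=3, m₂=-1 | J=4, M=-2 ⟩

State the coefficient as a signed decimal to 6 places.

−√(1/28) = -0.188982

√[9·1!3!5!/10! · 1!3!2!4!2!6!] = √(5184/7)
  +(−1)^0/∏(0,1,3,2,0,3)! = 1/72  (running 1/72)
  +(−1)^1/∏(1,0,2,1,1,4)! = -1/48  (running -1/144)
⟨..|..⟩ = √(5184/7)·(-1/144) = -0.188982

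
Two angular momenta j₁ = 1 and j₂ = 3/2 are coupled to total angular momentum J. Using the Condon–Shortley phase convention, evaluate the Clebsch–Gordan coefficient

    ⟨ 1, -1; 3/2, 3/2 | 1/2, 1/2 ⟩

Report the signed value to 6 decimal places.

+√(1/2) = +0.707107

√[2·2!0!1!/4! · 0!2!3!0!1!0!] = √(2)
  +(−1)^2/∏(2,0,0,1,0,0)! = 1/2  (running 1/2)
⟨..|..⟩ = √(2)·(1/2) = +0.707107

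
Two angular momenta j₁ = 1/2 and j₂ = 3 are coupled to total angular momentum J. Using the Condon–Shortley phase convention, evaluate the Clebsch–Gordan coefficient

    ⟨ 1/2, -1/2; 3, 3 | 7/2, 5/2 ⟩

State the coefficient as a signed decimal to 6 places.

+√(1/7) = +0.377964

j₁+j₂−J=0  J+j₁−j₂=1  J−j₁+j₂=6  j₁+j₂+J+1=8
(j₁±m₁, j₂±m₂, J±M) = (0,1,6,0,6,1)
P² = 518400/7
sum k=0..0:
  [0] +1/720 = 1/720
S = 1/720
C² = P²·S² = 1/7 ; C = +0.377964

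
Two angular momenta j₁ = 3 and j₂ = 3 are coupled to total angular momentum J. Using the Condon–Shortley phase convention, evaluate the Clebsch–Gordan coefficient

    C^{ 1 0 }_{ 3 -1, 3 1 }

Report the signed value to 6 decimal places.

−√(1/28) ≈ -0.188982

triangle: 5!·1!·1!/8! = 120/40320
(j±m)!: 2!·4!·4!·2!·1!·1! = 2304
prefactor² = (2J+1)·Δ·N² = 144/7
  k=3: −1/(3!·2!·1!·1!·0!·0!) = -1/12
  k=4: +1/(4!·1!·0!·0!·1!·1!) = 1/24
Σ = -1/24  ⇒  CG² = 144/7·(-1/24)² = 1/28
CG = −√(1/28) = -0.188982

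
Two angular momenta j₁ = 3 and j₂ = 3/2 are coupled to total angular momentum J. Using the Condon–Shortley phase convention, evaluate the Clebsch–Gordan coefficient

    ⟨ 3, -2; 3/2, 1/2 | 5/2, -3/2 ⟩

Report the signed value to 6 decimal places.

+0.267261  (= +√(1/14))

√[6·2!4!1!/8! · 1!5!2!1!1!4!] = √(288/7)
  +(−1)^1/∏(1,1,4,1,0,0)! = -1/24  (running -1/24)
  +(−1)^2/∏(2,0,3,0,1,1)! = 1/12  (running 1/24)
⟨..|..⟩ = √(288/7)·(1/24) = +0.267261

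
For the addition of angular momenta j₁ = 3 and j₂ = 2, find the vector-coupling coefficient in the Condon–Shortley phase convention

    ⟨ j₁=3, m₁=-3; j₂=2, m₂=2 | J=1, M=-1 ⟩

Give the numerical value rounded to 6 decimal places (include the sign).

triangle: 4!×2!×0!/7! = 48/5040
(j±m)!: 0!×6!×4!×0!×0!×2! = 34560
prefactor² = (2J+1)×Δ×N² = 6912/7
  k=4: +1/(4!×0!×2!×0!×0!×0!) = 1/48
Σ = 1/48  ⇒  CG² = 6912/7×1/48² = 3/7
CG = +√(3/7) = +0.654654

+0.654654  (= +√(3/7))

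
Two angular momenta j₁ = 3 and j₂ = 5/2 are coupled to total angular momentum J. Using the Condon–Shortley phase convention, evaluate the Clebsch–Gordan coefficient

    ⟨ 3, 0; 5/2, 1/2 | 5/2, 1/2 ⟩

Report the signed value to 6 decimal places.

+√(8/105) ≈ +0.276026

√[6·3!3!2!/9! · 3!3!3!2!3!2!] = √(216/35)
  +(−1)^1/∏(1,2,2,2,1,0)! = -1/8  (running -1/8)
  +(−1)^2/∏(2,1,1,1,2,1)! = 1/4  (running 1/8)
  +(−1)^3/∏(3,0,0,0,3,2)! = -1/72  (running 1/9)
⟨..|..⟩ = √(216/35)·(1/9) = +0.276026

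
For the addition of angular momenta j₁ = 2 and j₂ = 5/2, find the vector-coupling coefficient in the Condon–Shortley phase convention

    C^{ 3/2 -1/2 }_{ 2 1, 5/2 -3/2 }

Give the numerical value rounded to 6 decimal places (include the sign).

-0.138013

triangle: 3!*1!*2!/7! = 12/5040
(j±m)!: 3!*1!*1!*4!*1!*2! = 288
prefactor² = (2J+1)*Δ*N² = 96/35
  k=0: +1/(0!*3!*1!*1!*0!*1!) = 1/6
  k=1: −1/(1!*2!*0!*0!*1!*2!) = -1/4
Σ = -1/12  ⇒  CG² = 96/35*(-1/12)² = 2/105
CG = −√(2/105) = -0.138013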